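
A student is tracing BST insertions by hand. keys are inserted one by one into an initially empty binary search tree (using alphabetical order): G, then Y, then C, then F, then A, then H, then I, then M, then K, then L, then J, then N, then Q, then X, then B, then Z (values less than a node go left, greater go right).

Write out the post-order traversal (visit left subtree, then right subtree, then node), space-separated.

Insert G: tree is empty, so G becomes the root.
Insert Y: Y > G → go right. Place as right child of G.
Insert C: C < G → go left. Place as left child of G.
Insert F: F < G → go left; F > C → go right. Place as right child of C.
Insert A: A < G → go left; A < C → go left. Place as left child of C.
Insert H: H > G → go right; H < Y → go left. Place as left child of Y.
Insert I: I > G → go right; I < Y → go left; I > H → go right. Place as right child of H.
Insert M: M > G → go right; M < Y → go left; M > H → go right; M > I → go right. Place as right child of I.
Insert K: K > G → go right; K < Y → go left; K > H → go right; K > I → go right; K < M → go left. Place as left child of M.
Insert L: L > G → go right; L < Y → go left; L > H → go right; L > I → go right; L < M → go left; L > K → go right. Place as right child of K.
Insert J: J > G → go right; J < Y → go left; J > H → go right; J > I → go right; J < M → go left; J < K → go left. Place as left child of K.
Insert N: N > G → go right; N < Y → go left; N > H → go right; N > I → go right; N > M → go right. Place as right child of M.
Insert Q: Q > G → go right; Q < Y → go left; Q > H → go right; Q > I → go right; Q > M → go right; Q > N → go right. Place as right child of N.
Insert X: X > G → go right; X < Y → go left; X > H → go right; X > I → go right; X > M → go right; X > N → go right; X > Q → go right. Place as right child of Q.
Insert B: B < G → go left; B < C → go left; B > A → go right. Place as right child of A.
Insert Z: Z > G → go right; Z > Y → go right. Place as right child of Y.

B A F C J L K X Q N M I H Z Y G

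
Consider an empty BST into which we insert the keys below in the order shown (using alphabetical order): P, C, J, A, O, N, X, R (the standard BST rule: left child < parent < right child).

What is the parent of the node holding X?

Insert P: tree is empty, so P becomes the root.
Insert C: C < P → go left. Place as left child of P.
Insert J: J < P → go left; J > C → go right. Place as right child of C.
Insert A: A < P → go left; A < C → go left. Place as left child of C.
Insert O: O < P → go left; O > C → go right; O > J → go right. Place as right child of J.
Insert N: N < P → go left; N > C → go right; N > J → go right; N < O → go left. Place as left child of O.
Insert X: X > P → go right. Place as right child of P.
Insert R: R > P → go right; R < X → go left. Place as left child of X.

P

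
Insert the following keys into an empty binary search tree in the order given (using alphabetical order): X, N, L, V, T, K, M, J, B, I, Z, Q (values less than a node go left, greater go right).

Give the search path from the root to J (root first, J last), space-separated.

Insert X: tree is empty, so X becomes the root.
Insert N: N < X → go left. Place as left child of X.
Insert L: L < X → go left; L < N → go left. Place as left child of N.
Insert V: V < X → go left; V > N → go right. Place as right child of N.
Insert T: T < X → go left; T > N → go right; T < V → go left. Place as left child of V.
Insert K: K < X → go left; K < N → go left; K < L → go left. Place as left child of L.
Insert M: M < X → go left; M < N → go left; M > L → go right. Place as right child of L.
Insert J: J < X → go left; J < N → go left; J < L → go left; J < K → go left. Place as left child of K.
Insert B: B < X → go left; B < N → go left; B < L → go left; B < K → go left; B < J → go left. Place as left child of J.
Insert I: I < X → go left; I < N → go left; I < L → go left; I < K → go left; I < J → go left; I > B → go right. Place as right child of B.
Insert Z: Z > X → go right. Place as right child of X.
Insert Q: Q < X → go left; Q > N → go right; Q < V → go left; Q < T → go left. Place as left child of T.

X N L K J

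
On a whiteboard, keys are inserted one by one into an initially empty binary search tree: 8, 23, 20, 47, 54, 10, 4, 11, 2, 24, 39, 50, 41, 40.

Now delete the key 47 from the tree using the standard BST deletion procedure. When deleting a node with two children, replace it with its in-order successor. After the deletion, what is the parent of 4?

8: root
23: right child of 8 (depth 1)
20: left child of 23 (depth 2)
47: right child of 23 (depth 2)
54: right child of 47 (depth 3)
10: left child of 20 (depth 3)
4: left child of 8 (depth 1)
11: right child of 10 (depth 4)
2: left child of 4 (depth 2)
24: left child of 47 (depth 3)
39: right child of 24 (depth 4)
50: left child of 54 (depth 4)
41: right child of 39 (depth 5)
40: left child of 41 (depth 6)

Delete 47 (two children — replace with in-order successor).
After deletion, 4's parent is 8.

8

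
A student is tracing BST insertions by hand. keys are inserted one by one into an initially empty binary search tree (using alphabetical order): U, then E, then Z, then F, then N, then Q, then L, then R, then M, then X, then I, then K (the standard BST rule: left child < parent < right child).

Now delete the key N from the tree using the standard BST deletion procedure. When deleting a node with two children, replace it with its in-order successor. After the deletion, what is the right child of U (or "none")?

Z

Insert U: tree is empty, so U becomes the root.
Insert E: E < U → go left. Place as left child of U.
Insert Z: Z > U → go right. Place as right child of U.
Insert F: F < U → go left; F > E → go right. Place as right child of E.
Insert N: N < U → go left; N > E → go right; N > F → go right. Place as right child of F.
Insert Q: Q < U → go left; Q > E → go right; Q > F → go right; Q > N → go right. Place as right child of N.
Insert L: L < U → go left; L > E → go right; L > F → go right; L < N → go left. Place as left child of N.
Insert R: R < U → go left; R > E → go right; R > F → go right; R > N → go right; R > Q → go right. Place as right child of Q.
Insert M: M < U → go left; M > E → go right; M > F → go right; M < N → go left; M > L → go right. Place as right child of L.
Insert X: X > U → go right; X < Z → go left. Place as left child of Z.
Insert I: I < U → go left; I > E → go right; I > F → go right; I < N → go left; I < L → go left. Place as left child of L.
Insert K: K < U → go left; K > E → go right; K > F → go right; K < N → go left; K < L → go left; K > I → go right. Place as right child of I.

Delete N (two children — replace with in-order successor).
After deletion, U's right child: Z.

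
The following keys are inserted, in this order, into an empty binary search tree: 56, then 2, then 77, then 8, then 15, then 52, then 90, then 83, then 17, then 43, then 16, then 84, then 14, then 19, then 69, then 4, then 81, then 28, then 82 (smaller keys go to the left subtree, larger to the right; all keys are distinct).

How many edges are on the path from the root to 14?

Insert 56: tree is empty, so 56 becomes the root.
Insert 2: 2 < 56 → go left. Place as left child of 56.
Insert 77: 77 > 56 → go right. Place as right child of 56.
Insert 8: 8 < 56 → go left; 8 > 2 → go right. Place as right child of 2.
Insert 15: 15 < 56 → go left; 15 > 2 → go right; 15 > 8 → go right. Place as right child of 8.
Insert 52: 52 < 56 → go left; 52 > 2 → go right; 52 > 8 → go right; 52 > 15 → go right. Place as right child of 15.
Insert 90: 90 > 56 → go right; 90 > 77 → go right. Place as right child of 77.
Insert 83: 83 > 56 → go right; 83 > 77 → go right; 83 < 90 → go left. Place as left child of 90.
Insert 17: 17 < 56 → go left; 17 > 2 → go right; 17 > 8 → go right; 17 > 15 → go right; 17 < 52 → go left. Place as left child of 52.
Insert 43: 43 < 56 → go left; 43 > 2 → go right; 43 > 8 → go right; 43 > 15 → go right; 43 < 52 → go left; 43 > 17 → go right. Place as right child of 17.
Insert 16: 16 < 56 → go left; 16 > 2 → go right; 16 > 8 → go right; 16 > 15 → go right; 16 < 52 → go left; 16 < 17 → go left. Place as left child of 17.
Insert 84: 84 > 56 → go right; 84 > 77 → go right; 84 < 90 → go left; 84 > 83 → go right. Place as right child of 83.
Insert 14: 14 < 56 → go left; 14 > 2 → go right; 14 > 8 → go right; 14 < 15 → go left. Place as left child of 15.
Insert 19: 19 < 56 → go left; 19 > 2 → go right; 19 > 8 → go right; 19 > 15 → go right; 19 < 52 → go left; 19 > 17 → go right; 19 < 43 → go left. Place as left child of 43.
Insert 69: 69 > 56 → go right; 69 < 77 → go left. Place as left child of 77.
Insert 4: 4 < 56 → go left; 4 > 2 → go right; 4 < 8 → go left. Place as left child of 8.
Insert 81: 81 > 56 → go right; 81 > 77 → go right; 81 < 90 → go left; 81 < 83 → go left. Place as left child of 83.
Insert 28: 28 < 56 → go left; 28 > 2 → go right; 28 > 8 → go right; 28 > 15 → go right; 28 < 52 → go left; 28 > 17 → go right; 28 < 43 → go left; 28 > 19 → go right. Place as right child of 19.
Insert 82: 82 > 56 → go right; 82 > 77 → go right; 82 < 90 → go left; 82 < 83 → go left; 82 > 81 → go right. Place as right child of 81.

Path to 14: 56 → 2 → 8 → 15 → 14, which is 4 edges.

4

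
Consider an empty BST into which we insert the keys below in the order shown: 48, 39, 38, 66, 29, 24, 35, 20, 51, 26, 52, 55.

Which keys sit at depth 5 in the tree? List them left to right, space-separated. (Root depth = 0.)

Resulting structure (node: left, right):
  48: L=39, R=66
  39: L=38, R=–
  38: L=29, R=–
  66: L=51, R=–
  29: L=24, R=35
  24: L=20, R=26
  35: L=–, R=–
  20: L=–, R=–
  51: L=–, R=52
  26: L=–, R=–
  52: L=–, R=55
  55: L=–, R=–

20 26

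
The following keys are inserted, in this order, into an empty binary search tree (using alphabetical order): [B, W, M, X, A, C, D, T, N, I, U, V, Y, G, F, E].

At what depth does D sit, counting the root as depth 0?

4

Insert B: tree is empty, so B becomes the root.
Insert W: W > B → go right. Place as right child of B.
Insert M: M > B → go right; M < W → go left. Place as left child of W.
Insert X: X > B → go right; X > W → go right. Place as right child of W.
Insert A: A < B → go left. Place as left child of B.
Insert C: C > B → go right; C < W → go left; C < M → go left. Place as left child of M.
Insert D: D > B → go right; D < W → go left; D < M → go left; D > C → go right. Place as right child of C.
Insert T: T > B → go right; T < W → go left; T > M → go right. Place as right child of M.
Insert N: N > B → go right; N < W → go left; N > M → go right; N < T → go left. Place as left child of T.
Insert I: I > B → go right; I < W → go left; I < M → go left; I > C → go right; I > D → go right. Place as right child of D.
Insert U: U > B → go right; U < W → go left; U > M → go right; U > T → go right. Place as right child of T.
Insert V: V > B → go right; V < W → go left; V > M → go right; V > T → go right; V > U → go right. Place as right child of U.
Insert Y: Y > B → go right; Y > W → go right; Y > X → go right. Place as right child of X.
Insert G: G > B → go right; G < W → go left; G < M → go left; G > C → go right; G > D → go right; G < I → go left. Place as left child of I.
Insert F: F > B → go right; F < W → go left; F < M → go left; F > C → go right; F > D → go right; F < I → go left; F < G → go left. Place as left child of G.
Insert E: E > B → go right; E < W → go left; E < M → go left; E > C → go right; E > D → go right; E < I → go left; E < G → go left; E < F → go left. Place as left child of F.

Path to D: B → W → M → C → D, which is 4 edges.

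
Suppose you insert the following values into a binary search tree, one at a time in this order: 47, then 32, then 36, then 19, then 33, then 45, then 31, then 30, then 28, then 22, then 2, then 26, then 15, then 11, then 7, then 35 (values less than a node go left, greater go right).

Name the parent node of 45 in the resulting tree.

36

47: root
32: left child of 47 (depth 1)
36: right child of 32 (depth 2)
19: left child of 32 (depth 2)
33: left child of 36 (depth 3)
45: right child of 36 (depth 3)
31: right child of 19 (depth 3)
30: left child of 31 (depth 4)
28: left child of 30 (depth 5)
22: left child of 28 (depth 6)
2: left child of 19 (depth 3)
26: right child of 22 (depth 7)
15: right child of 2 (depth 4)
11: left child of 15 (depth 5)
7: left child of 11 (depth 6)
35: right child of 33 (depth 4)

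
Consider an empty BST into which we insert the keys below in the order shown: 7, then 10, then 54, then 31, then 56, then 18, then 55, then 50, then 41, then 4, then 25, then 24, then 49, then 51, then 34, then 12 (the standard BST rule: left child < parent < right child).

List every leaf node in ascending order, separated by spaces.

7: root
10: right child of 7 (depth 1)
54: right child of 10 (depth 2)
31: left child of 54 (depth 3)
56: right child of 54 (depth 3)
18: left child of 31 (depth 4)
55: left child of 56 (depth 4)
50: right child of 31 (depth 4)
41: left child of 50 (depth 5)
4: left child of 7 (depth 1)
25: right child of 18 (depth 5)
24: left child of 25 (depth 6)
49: right child of 41 (depth 6)
51: right child of 50 (depth 5)
34: left child of 41 (depth 6)
12: left child of 18 (depth 5)

4 12 24 34 49 51 55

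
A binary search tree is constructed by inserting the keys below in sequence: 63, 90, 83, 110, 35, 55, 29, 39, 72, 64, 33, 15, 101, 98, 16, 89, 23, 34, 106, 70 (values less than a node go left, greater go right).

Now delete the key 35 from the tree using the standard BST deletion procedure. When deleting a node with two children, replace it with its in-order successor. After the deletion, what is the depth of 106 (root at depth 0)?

Resulting structure (node: left, right):
  63: L=35, R=90
  90: L=83, R=110
  83: L=72, R=89
  110: L=101, R=–
  35: L=29, R=55
  55: L=39, R=–
  29: L=15, R=33
  39: L=–, R=–
  72: L=64, R=–
  64: L=–, R=70
  33: L=–, R=34
  15: L=–, R=16
  101: L=98, R=106
  98: L=–, R=–
  16: L=–, R=23
  89: L=–, R=–
  23: L=–, R=–
  34: L=–, R=–
  106: L=–, R=–
  70: L=–, R=–

Delete 35 (two children — replace with in-order successor).
After deletion, path to 106: 63 → 90 → 110 → 101 → 106.

4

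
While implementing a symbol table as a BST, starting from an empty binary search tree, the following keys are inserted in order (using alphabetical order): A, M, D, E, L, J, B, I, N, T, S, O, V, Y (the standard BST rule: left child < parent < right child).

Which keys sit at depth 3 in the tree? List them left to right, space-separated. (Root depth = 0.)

Resulting structure (node: left, right):
  A: L=–, R=M
  M: L=D, R=N
  D: L=B, R=E
  E: L=–, R=L
  L: L=J, R=–
  J: L=I, R=–
  B: L=–, R=–
  I: L=–, R=–
  N: L=–, R=T
  T: L=S, R=V
  S: L=O, R=–
  O: L=–, R=–
  V: L=–, R=Y
  Y: L=–, R=–

B E T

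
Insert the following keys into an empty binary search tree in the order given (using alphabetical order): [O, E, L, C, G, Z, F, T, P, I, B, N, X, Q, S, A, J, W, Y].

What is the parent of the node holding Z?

Insert O: tree is empty, so O becomes the root.
Insert E: E < O → go left. Place as left child of O.
Insert L: L < O → go left; L > E → go right. Place as right child of E.
Insert C: C < O → go left; C < E → go left. Place as left child of E.
Insert G: G < O → go left; G > E → go right; G < L → go left. Place as left child of L.
Insert Z: Z > O → go right. Place as right child of O.
Insert F: F < O → go left; F > E → go right; F < L → go left; F < G → go left. Place as left child of G.
Insert T: T > O → go right; T < Z → go left. Place as left child of Z.
Insert P: P > O → go right; P < Z → go left; P < T → go left. Place as left child of T.
Insert I: I < O → go left; I > E → go right; I < L → go left; I > G → go right. Place as right child of G.
Insert B: B < O → go left; B < E → go left; B < C → go left. Place as left child of C.
Insert N: N < O → go left; N > E → go right; N > L → go right. Place as right child of L.
Insert X: X > O → go right; X < Z → go left; X > T → go right. Place as right child of T.
Insert Q: Q > O → go right; Q < Z → go left; Q < T → go left; Q > P → go right. Place as right child of P.
Insert S: S > O → go right; S < Z → go left; S < T → go left; S > P → go right; S > Q → go right. Place as right child of Q.
Insert A: A < O → go left; A < E → go left; A < C → go left; A < B → go left. Place as left child of B.
Insert J: J < O → go left; J > E → go right; J < L → go left; J > G → go right; J > I → go right. Place as right child of I.
Insert W: W > O → go right; W < Z → go left; W > T → go right; W < X → go left. Place as left child of X.
Insert Y: Y > O → go right; Y < Z → go left; Y > T → go right; Y > X → go right. Place as right child of X.

O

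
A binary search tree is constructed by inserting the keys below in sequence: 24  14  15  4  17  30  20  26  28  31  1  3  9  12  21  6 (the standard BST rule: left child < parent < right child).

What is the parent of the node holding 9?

Insert 24: tree is empty, so 24 becomes the root.
Insert 14: 14 < 24 → go left. Place as left child of 24.
Insert 15: 15 < 24 → go left; 15 > 14 → go right. Place as right child of 14.
Insert 4: 4 < 24 → go left; 4 < 14 → go left. Place as left child of 14.
Insert 17: 17 < 24 → go left; 17 > 14 → go right; 17 > 15 → go right. Place as right child of 15.
Insert 30: 30 > 24 → go right. Place as right child of 24.
Insert 20: 20 < 24 → go left; 20 > 14 → go right; 20 > 15 → go right; 20 > 17 → go right. Place as right child of 17.
Insert 26: 26 > 24 → go right; 26 < 30 → go left. Place as left child of 30.
Insert 28: 28 > 24 → go right; 28 < 30 → go left; 28 > 26 → go right. Place as right child of 26.
Insert 31: 31 > 24 → go right; 31 > 30 → go right. Place as right child of 30.
Insert 1: 1 < 24 → go left; 1 < 14 → go left; 1 < 4 → go left. Place as left child of 4.
Insert 3: 3 < 24 → go left; 3 < 14 → go left; 3 < 4 → go left; 3 > 1 → go right. Place as right child of 1.
Insert 9: 9 < 24 → go left; 9 < 14 → go left; 9 > 4 → go right. Place as right child of 4.
Insert 12: 12 < 24 → go left; 12 < 14 → go left; 12 > 4 → go right; 12 > 9 → go right. Place as right child of 9.
Insert 21: 21 < 24 → go left; 21 > 14 → go right; 21 > 15 → go right; 21 > 17 → go right; 21 > 20 → go right. Place as right child of 20.
Insert 6: 6 < 24 → go left; 6 < 14 → go left; 6 > 4 → go right; 6 < 9 → go left. Place as left child of 9.

4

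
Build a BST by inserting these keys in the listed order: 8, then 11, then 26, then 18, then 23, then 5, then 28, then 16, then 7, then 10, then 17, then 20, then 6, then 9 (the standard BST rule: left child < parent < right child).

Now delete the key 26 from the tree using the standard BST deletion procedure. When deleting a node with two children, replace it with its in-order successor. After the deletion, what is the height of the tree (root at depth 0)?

5

8: root
11: right child of 8 (depth 1)
26: right child of 11 (depth 2)
18: left child of 26 (depth 3)
23: right child of 18 (depth 4)
5: left child of 8 (depth 1)
28: right child of 26 (depth 3)
16: left child of 18 (depth 4)
7: right child of 5 (depth 2)
10: left child of 11 (depth 2)
17: right child of 16 (depth 5)
20: left child of 23 (depth 5)
6: left child of 7 (depth 3)
9: left child of 10 (depth 3)

Delete 26 (two children — replace with in-order successor).
After deletion, deepest node is 17 at depth 5.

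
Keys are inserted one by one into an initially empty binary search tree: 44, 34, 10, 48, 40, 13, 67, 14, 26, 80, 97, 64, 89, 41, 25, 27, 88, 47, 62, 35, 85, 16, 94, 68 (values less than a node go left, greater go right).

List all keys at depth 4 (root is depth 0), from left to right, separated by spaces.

14 62 68 97

Insert 44: tree is empty, so 44 becomes the root.
Insert 34: 34 < 44 → go left. Place as left child of 44.
Insert 10: 10 < 44 → go left; 10 < 34 → go left. Place as left child of 34.
Insert 48: 48 > 44 → go right. Place as right child of 44.
Insert 40: 40 < 44 → go left; 40 > 34 → go right. Place as right child of 34.
Insert 13: 13 < 44 → go left; 13 < 34 → go left; 13 > 10 → go right. Place as right child of 10.
Insert 67: 67 > 44 → go right; 67 > 48 → go right. Place as right child of 48.
Insert 14: 14 < 44 → go left; 14 < 34 → go left; 14 > 10 → go right; 14 > 13 → go right. Place as right child of 13.
Insert 26: 26 < 44 → go left; 26 < 34 → go left; 26 > 10 → go right; 26 > 13 → go right; 26 > 14 → go right. Place as right child of 14.
Insert 80: 80 > 44 → go right; 80 > 48 → go right; 80 > 67 → go right. Place as right child of 67.
Insert 97: 97 > 44 → go right; 97 > 48 → go right; 97 > 67 → go right; 97 > 80 → go right. Place as right child of 80.
Insert 64: 64 > 44 → go right; 64 > 48 → go right; 64 < 67 → go left. Place as left child of 67.
Insert 89: 89 > 44 → go right; 89 > 48 → go right; 89 > 67 → go right; 89 > 80 → go right; 89 < 97 → go left. Place as left child of 97.
Insert 41: 41 < 44 → go left; 41 > 34 → go right; 41 > 40 → go right. Place as right child of 40.
Insert 25: 25 < 44 → go left; 25 < 34 → go left; 25 > 10 → go right; 25 > 13 → go right; 25 > 14 → go right; 25 < 26 → go left. Place as left child of 26.
Insert 27: 27 < 44 → go left; 27 < 34 → go left; 27 > 10 → go right; 27 > 13 → go right; 27 > 14 → go right; 27 > 26 → go right. Place as right child of 26.
Insert 88: 88 > 44 → go right; 88 > 48 → go right; 88 > 67 → go right; 88 > 80 → go right; 88 < 97 → go left; 88 < 89 → go left. Place as left child of 89.
Insert 47: 47 > 44 → go right; 47 < 48 → go left. Place as left child of 48.
Insert 62: 62 > 44 → go right; 62 > 48 → go right; 62 < 67 → go left; 62 < 64 → go left. Place as left child of 64.
Insert 35: 35 < 44 → go left; 35 > 34 → go right; 35 < 40 → go left. Place as left child of 40.
Insert 85: 85 > 44 → go right; 85 > 48 → go right; 85 > 67 → go right; 85 > 80 → go right; 85 < 97 → go left; 85 < 89 → go left; 85 < 88 → go left. Place as left child of 88.
Insert 16: 16 < 44 → go left; 16 < 34 → go left; 16 > 10 → go right; 16 > 13 → go right; 16 > 14 → go right; 16 < 26 → go left; 16 < 25 → go left. Place as left child of 25.
Insert 94: 94 > 44 → go right; 94 > 48 → go right; 94 > 67 → go right; 94 > 80 → go right; 94 < 97 → go left; 94 > 89 → go right. Place as right child of 89.
Insert 68: 68 > 44 → go right; 68 > 48 → go right; 68 > 67 → go right; 68 < 80 → go left. Place as left child of 80.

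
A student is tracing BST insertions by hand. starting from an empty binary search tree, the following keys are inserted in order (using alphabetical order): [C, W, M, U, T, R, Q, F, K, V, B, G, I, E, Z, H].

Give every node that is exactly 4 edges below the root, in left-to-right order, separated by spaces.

C: root
W: right child of C (depth 1)
M: left child of W (depth 2)
U: right child of M (depth 3)
T: left child of U (depth 4)
R: left child of T (depth 5)
Q: left child of R (depth 6)
F: left child of M (depth 3)
K: right child of F (depth 4)
V: right child of U (depth 4)
B: left child of C (depth 1)
G: left child of K (depth 5)
I: right child of G (depth 6)
E: left child of F (depth 4)
Z: right child of W (depth 2)
H: left child of I (depth 7)

E K T V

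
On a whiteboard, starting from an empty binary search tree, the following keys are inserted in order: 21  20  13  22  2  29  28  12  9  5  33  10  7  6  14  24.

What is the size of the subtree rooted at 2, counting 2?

7

Insert 21: tree is empty, so 21 becomes the root.
Insert 20: 20 < 21 → go left. Place as left child of 21.
Insert 13: 13 < 21 → go left; 13 < 20 → go left. Place as left child of 20.
Insert 22: 22 > 21 → go right. Place as right child of 21.
Insert 2: 2 < 21 → go left; 2 < 20 → go left; 2 < 13 → go left. Place as left child of 13.
Insert 29: 29 > 21 → go right; 29 > 22 → go right. Place as right child of 22.
Insert 28: 28 > 21 → go right; 28 > 22 → go right; 28 < 29 → go left. Place as left child of 29.
Insert 12: 12 < 21 → go left; 12 < 20 → go left; 12 < 13 → go left; 12 > 2 → go right. Place as right child of 2.
Insert 9: 9 < 21 → go left; 9 < 20 → go left; 9 < 13 → go left; 9 > 2 → go right; 9 < 12 → go left. Place as left child of 12.
Insert 5: 5 < 21 → go left; 5 < 20 → go left; 5 < 13 → go left; 5 > 2 → go right; 5 < 12 → go left; 5 < 9 → go left. Place as left child of 9.
Insert 33: 33 > 21 → go right; 33 > 22 → go right; 33 > 29 → go right. Place as right child of 29.
Insert 10: 10 < 21 → go left; 10 < 20 → go left; 10 < 13 → go left; 10 > 2 → go right; 10 < 12 → go left; 10 > 9 → go right. Place as right child of 9.
Insert 7: 7 < 21 → go left; 7 < 20 → go left; 7 < 13 → go left; 7 > 2 → go right; 7 < 12 → go left; 7 < 9 → go left; 7 > 5 → go right. Place as right child of 5.
Insert 6: 6 < 21 → go left; 6 < 20 → go left; 6 < 13 → go left; 6 > 2 → go right; 6 < 12 → go left; 6 < 9 → go left; 6 > 5 → go right; 6 < 7 → go left. Place as left child of 7.
Insert 14: 14 < 21 → go left; 14 < 20 → go left; 14 > 13 → go right. Place as right child of 13.
Insert 24: 24 > 21 → go right; 24 > 22 → go right; 24 < 29 → go left; 24 < 28 → go left. Place as left child of 28.

Subtree rooted at 2 contains: 2, 12, 9, 5, 7, 6, 10 — 7 nodes.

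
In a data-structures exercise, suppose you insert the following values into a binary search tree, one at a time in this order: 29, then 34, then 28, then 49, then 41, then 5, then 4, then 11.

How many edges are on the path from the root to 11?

29: root
34: right child of 29 (depth 1)
28: left child of 29 (depth 1)
49: right child of 34 (depth 2)
41: left child of 49 (depth 3)
5: left child of 28 (depth 2)
4: left child of 5 (depth 3)
11: right child of 5 (depth 3)

Path to 11: 29 → 28 → 5 → 11, which is 3 edges.

3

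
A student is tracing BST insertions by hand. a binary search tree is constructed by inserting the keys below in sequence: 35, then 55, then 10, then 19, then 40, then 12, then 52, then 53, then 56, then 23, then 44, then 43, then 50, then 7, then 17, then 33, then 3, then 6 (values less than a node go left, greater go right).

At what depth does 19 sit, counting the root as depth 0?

Insert 35: tree is empty, so 35 becomes the root.
Insert 55: 55 > 35 → go right. Place as right child of 35.
Insert 10: 10 < 35 → go left. Place as left child of 35.
Insert 19: 19 < 35 → go left; 19 > 10 → go right. Place as right child of 10.
Insert 40: 40 > 35 → go right; 40 < 55 → go left. Place as left child of 55.
Insert 12: 12 < 35 → go left; 12 > 10 → go right; 12 < 19 → go left. Place as left child of 19.
Insert 52: 52 > 35 → go right; 52 < 55 → go left; 52 > 40 → go right. Place as right child of 40.
Insert 53: 53 > 35 → go right; 53 < 55 → go left; 53 > 40 → go right; 53 > 52 → go right. Place as right child of 52.
Insert 56: 56 > 35 → go right; 56 > 55 → go right. Place as right child of 55.
Insert 23: 23 < 35 → go left; 23 > 10 → go right; 23 > 19 → go right. Place as right child of 19.
Insert 44: 44 > 35 → go right; 44 < 55 → go left; 44 > 40 → go right; 44 < 52 → go left. Place as left child of 52.
Insert 43: 43 > 35 → go right; 43 < 55 → go left; 43 > 40 → go right; 43 < 52 → go left; 43 < 44 → go left. Place as left child of 44.
Insert 50: 50 > 35 → go right; 50 < 55 → go left; 50 > 40 → go right; 50 < 52 → go left; 50 > 44 → go right. Place as right child of 44.
Insert 7: 7 < 35 → go left; 7 < 10 → go left. Place as left child of 10.
Insert 17: 17 < 35 → go left; 17 > 10 → go right; 17 < 19 → go left; 17 > 12 → go right. Place as right child of 12.
Insert 33: 33 < 35 → go left; 33 > 10 → go right; 33 > 19 → go right; 33 > 23 → go right. Place as right child of 23.
Insert 3: 3 < 35 → go left; 3 < 10 → go left; 3 < 7 → go left. Place as left child of 7.
Insert 6: 6 < 35 → go left; 6 < 10 → go left; 6 < 7 → go left; 6 > 3 → go right. Place as right child of 3.

Path to 19: 35 → 10 → 19, which is 2 edges.

2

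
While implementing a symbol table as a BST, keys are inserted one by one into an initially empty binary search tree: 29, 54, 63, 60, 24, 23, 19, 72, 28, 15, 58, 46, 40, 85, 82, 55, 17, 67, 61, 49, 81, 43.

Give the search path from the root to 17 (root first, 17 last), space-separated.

29 24 23 19 15 17

29: root
54: right child of 29 (depth 1)
63: right child of 54 (depth 2)
60: left child of 63 (depth 3)
24: left child of 29 (depth 1)
23: left child of 24 (depth 2)
19: left child of 23 (depth 3)
72: right child of 63 (depth 3)
28: right child of 24 (depth 2)
15: left child of 19 (depth 4)
58: left child of 60 (depth 4)
46: left child of 54 (depth 2)
40: left child of 46 (depth 3)
85: right child of 72 (depth 4)
82: left child of 85 (depth 5)
55: left child of 58 (depth 5)
17: right child of 15 (depth 5)
67: left child of 72 (depth 4)
61: right child of 60 (depth 4)
49: right child of 46 (depth 3)
81: left child of 82 (depth 6)
43: right child of 40 (depth 4)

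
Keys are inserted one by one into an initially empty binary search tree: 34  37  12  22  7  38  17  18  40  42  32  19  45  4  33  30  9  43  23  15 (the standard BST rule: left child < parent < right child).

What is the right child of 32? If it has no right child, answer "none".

33

Insert 34: tree is empty, so 34 becomes the root.
Insert 37: 37 > 34 → go right. Place as right child of 34.
Insert 12: 12 < 34 → go left. Place as left child of 34.
Insert 22: 22 < 34 → go left; 22 > 12 → go right. Place as right child of 12.
Insert 7: 7 < 34 → go left; 7 < 12 → go left. Place as left child of 12.
Insert 38: 38 > 34 → go right; 38 > 37 → go right. Place as right child of 37.
Insert 17: 17 < 34 → go left; 17 > 12 → go right; 17 < 22 → go left. Place as left child of 22.
Insert 18: 18 < 34 → go left; 18 > 12 → go right; 18 < 22 → go left; 18 > 17 → go right. Place as right child of 17.
Insert 40: 40 > 34 → go right; 40 > 37 → go right; 40 > 38 → go right. Place as right child of 38.
Insert 42: 42 > 34 → go right; 42 > 37 → go right; 42 > 38 → go right; 42 > 40 → go right. Place as right child of 40.
Insert 32: 32 < 34 → go left; 32 > 12 → go right; 32 > 22 → go right. Place as right child of 22.
Insert 19: 19 < 34 → go left; 19 > 12 → go right; 19 < 22 → go left; 19 > 17 → go right; 19 > 18 → go right. Place as right child of 18.
Insert 45: 45 > 34 → go right; 45 > 37 → go right; 45 > 38 → go right; 45 > 40 → go right; 45 > 42 → go right. Place as right child of 42.
Insert 4: 4 < 34 → go left; 4 < 12 → go left; 4 < 7 → go left. Place as left child of 7.
Insert 33: 33 < 34 → go left; 33 > 12 → go right; 33 > 22 → go right; 33 > 32 → go right. Place as right child of 32.
Insert 30: 30 < 34 → go left; 30 > 12 → go right; 30 > 22 → go right; 30 < 32 → go left. Place as left child of 32.
Insert 9: 9 < 34 → go left; 9 < 12 → go left; 9 > 7 → go right. Place as right child of 7.
Insert 43: 43 > 34 → go right; 43 > 37 → go right; 43 > 38 → go right; 43 > 40 → go right; 43 > 42 → go right; 43 < 45 → go left. Place as left child of 45.
Insert 23: 23 < 34 → go left; 23 > 12 → go right; 23 > 22 → go right; 23 < 32 → go left; 23 < 30 → go left. Place as left child of 30.
Insert 15: 15 < 34 → go left; 15 > 12 → go right; 15 < 22 → go left; 15 < 17 → go left. Place as left child of 17.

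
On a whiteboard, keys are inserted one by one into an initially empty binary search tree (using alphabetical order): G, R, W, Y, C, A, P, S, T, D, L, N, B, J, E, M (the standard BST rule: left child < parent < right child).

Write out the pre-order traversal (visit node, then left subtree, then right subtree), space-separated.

G C A B D E R P L J N M W S T Y

Resulting structure (node: left, right):
  G: L=C, R=R
  R: L=P, R=W
  W: L=S, R=Y
  Y: L=–, R=–
  C: L=A, R=D
  A: L=–, R=B
  P: L=L, R=–
  S: L=–, R=T
  T: L=–, R=–
  D: L=–, R=E
  L: L=J, R=N
  N: L=M, R=–
  B: L=–, R=–
  J: L=–, R=–
  E: L=–, R=–
  M: L=–, R=–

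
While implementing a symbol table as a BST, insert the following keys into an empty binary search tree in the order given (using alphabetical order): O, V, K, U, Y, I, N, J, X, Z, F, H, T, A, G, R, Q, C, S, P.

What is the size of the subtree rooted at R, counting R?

O: root
V: right child of O (depth 1)
K: left child of O (depth 1)
U: left child of V (depth 2)
Y: right child of V (depth 2)
I: left child of K (depth 2)
N: right child of K (depth 2)
J: right child of I (depth 3)
X: left child of Y (depth 3)
Z: right child of Y (depth 3)
F: left child of I (depth 3)
H: right child of F (depth 4)
T: left child of U (depth 3)
A: left child of F (depth 4)
G: left child of H (depth 5)
R: left child of T (depth 4)
Q: left child of R (depth 5)
C: right child of A (depth 5)
S: right child of R (depth 5)
P: left child of Q (depth 6)

Subtree rooted at R contains: R, Q, P, S — 4 nodes.

4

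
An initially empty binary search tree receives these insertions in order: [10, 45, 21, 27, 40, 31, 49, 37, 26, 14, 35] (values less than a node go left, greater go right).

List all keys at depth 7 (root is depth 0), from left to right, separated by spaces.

35

10: root
45: right child of 10 (depth 1)
21: left child of 45 (depth 2)
27: right child of 21 (depth 3)
40: right child of 27 (depth 4)
31: left child of 40 (depth 5)
49: right child of 45 (depth 2)
37: right child of 31 (depth 6)
26: left child of 27 (depth 4)
14: left child of 21 (depth 3)
35: left child of 37 (depth 7)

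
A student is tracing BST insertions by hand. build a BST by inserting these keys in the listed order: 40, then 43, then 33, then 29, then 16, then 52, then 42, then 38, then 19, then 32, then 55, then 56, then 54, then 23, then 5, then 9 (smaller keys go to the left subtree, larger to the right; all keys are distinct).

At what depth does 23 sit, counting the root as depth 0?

5

Insert 40: tree is empty, so 40 becomes the root.
Insert 43: 43 > 40 → go right. Place as right child of 40.
Insert 33: 33 < 40 → go left. Place as left child of 40.
Insert 29: 29 < 40 → go left; 29 < 33 → go left. Place as left child of 33.
Insert 16: 16 < 40 → go left; 16 < 33 → go left; 16 < 29 → go left. Place as left child of 29.
Insert 52: 52 > 40 → go right; 52 > 43 → go right. Place as right child of 43.
Insert 42: 42 > 40 → go right; 42 < 43 → go left. Place as left child of 43.
Insert 38: 38 < 40 → go left; 38 > 33 → go right. Place as right child of 33.
Insert 19: 19 < 40 → go left; 19 < 33 → go left; 19 < 29 → go left; 19 > 16 → go right. Place as right child of 16.
Insert 32: 32 < 40 → go left; 32 < 33 → go left; 32 > 29 → go right. Place as right child of 29.
Insert 55: 55 > 40 → go right; 55 > 43 → go right; 55 > 52 → go right. Place as right child of 52.
Insert 56: 56 > 40 → go right; 56 > 43 → go right; 56 > 52 → go right; 56 > 55 → go right. Place as right child of 55.
Insert 54: 54 > 40 → go right; 54 > 43 → go right; 54 > 52 → go right; 54 < 55 → go left. Place as left child of 55.
Insert 23: 23 < 40 → go left; 23 < 33 → go left; 23 < 29 → go left; 23 > 16 → go right; 23 > 19 → go right. Place as right child of 19.
Insert 5: 5 < 40 → go left; 5 < 33 → go left; 5 < 29 → go left; 5 < 16 → go left. Place as left child of 16.
Insert 9: 9 < 40 → go left; 9 < 33 → go left; 9 < 29 → go left; 9 < 16 → go left; 9 > 5 → go right. Place as right child of 5.

Path to 23: 40 → 33 → 29 → 16 → 19 → 23, which is 5 edges.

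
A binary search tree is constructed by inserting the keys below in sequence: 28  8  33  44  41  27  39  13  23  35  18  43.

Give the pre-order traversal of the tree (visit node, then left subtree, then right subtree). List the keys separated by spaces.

Resulting structure (node: left, right):
  28: L=8, R=33
  8: L=–, R=27
  33: L=–, R=44
  44: L=41, R=–
  41: L=39, R=43
  27: L=13, R=–
  39: L=35, R=–
  13: L=–, R=23
  23: L=18, R=–
  35: L=–, R=–
  18: L=–, R=–
  43: L=–, R=–

28 8 27 13 23 18 33 44 41 39 35 43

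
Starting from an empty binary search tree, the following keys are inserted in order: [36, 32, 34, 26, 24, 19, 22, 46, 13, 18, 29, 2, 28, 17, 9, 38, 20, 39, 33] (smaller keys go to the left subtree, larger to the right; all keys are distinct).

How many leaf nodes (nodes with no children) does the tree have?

6

36: root
32: left child of 36 (depth 1)
34: right child of 32 (depth 2)
26: left child of 32 (depth 2)
24: left child of 26 (depth 3)
19: left child of 24 (depth 4)
22: right child of 19 (depth 5)
46: right child of 36 (depth 1)
13: left child of 19 (depth 5)
18: right child of 13 (depth 6)
29: right child of 26 (depth 3)
2: left child of 13 (depth 6)
28: left child of 29 (depth 4)
17: left child of 18 (depth 7)
9: right child of 2 (depth 7)
38: left child of 46 (depth 2)
20: left child of 22 (depth 6)
39: right child of 38 (depth 3)
33: left child of 34 (depth 3)

Leaves: 9, 17, 20, 28, 33, 39 — 6 in total.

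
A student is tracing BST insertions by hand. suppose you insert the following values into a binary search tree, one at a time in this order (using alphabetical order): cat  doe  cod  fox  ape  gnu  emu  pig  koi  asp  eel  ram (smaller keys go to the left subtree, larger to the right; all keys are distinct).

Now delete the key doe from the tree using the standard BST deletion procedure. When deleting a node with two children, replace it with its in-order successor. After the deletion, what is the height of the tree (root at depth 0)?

cat: root
doe: right child of cat (depth 1)
cod: left child of doe (depth 2)
fox: right child of doe (depth 2)
ape: left child of cat (depth 1)
gnu: right child of fox (depth 3)
emu: left child of fox (depth 3)
pig: right child of gnu (depth 4)
koi: left child of pig (depth 5)
asp: right child of ape (depth 2)
eel: left child of emu (depth 4)
ram: right child of pig (depth 5)

Delete doe (two children — replace with in-order successor).
After deletion, deepest node is koi at depth 5.

5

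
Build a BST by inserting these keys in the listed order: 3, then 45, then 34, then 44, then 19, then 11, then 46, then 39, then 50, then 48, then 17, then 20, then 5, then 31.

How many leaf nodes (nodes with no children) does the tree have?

5

3: root
45: right child of 3 (depth 1)
34: left child of 45 (depth 2)
44: right child of 34 (depth 3)
19: left child of 34 (depth 3)
11: left child of 19 (depth 4)
46: right child of 45 (depth 2)
39: left child of 44 (depth 4)
50: right child of 46 (depth 3)
48: left child of 50 (depth 4)
17: right child of 11 (depth 5)
20: right child of 19 (depth 4)
5: left child of 11 (depth 5)
31: right child of 20 (depth 5)

Leaves: 5, 17, 31, 39, 48 — 5 in total.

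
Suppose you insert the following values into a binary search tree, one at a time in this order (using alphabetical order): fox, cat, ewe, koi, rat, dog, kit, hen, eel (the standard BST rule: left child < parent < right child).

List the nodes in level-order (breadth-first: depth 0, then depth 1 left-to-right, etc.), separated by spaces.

fox: root
cat: left child of fox (depth 1)
ewe: right child of cat (depth 2)
koi: right child of fox (depth 1)
rat: right child of koi (depth 2)
dog: left child of ewe (depth 3)
kit: left child of koi (depth 2)
hen: left child of kit (depth 3)
eel: right child of dog (depth 4)

fox cat koi ewe kit rat dog hen eel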